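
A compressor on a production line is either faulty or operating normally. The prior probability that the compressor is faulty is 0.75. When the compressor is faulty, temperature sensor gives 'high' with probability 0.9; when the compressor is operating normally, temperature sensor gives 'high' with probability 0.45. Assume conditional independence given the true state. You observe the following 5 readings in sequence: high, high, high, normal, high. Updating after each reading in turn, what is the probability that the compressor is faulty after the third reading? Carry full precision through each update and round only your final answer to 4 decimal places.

0.9600

After 'high': P(faulty) = 0.9·0.7500 / (0.9·0.7500 + 0.45·0.2500) ≈ 0.8571
After 'high': P(faulty) = 0.9·0.8571 / (0.9·0.8571 + 0.45·0.1429) ≈ 0.9231
After 'high': P(faulty) = 0.9·0.9231 / (0.9·0.9231 + 0.45·0.0769) ≈ 0.9600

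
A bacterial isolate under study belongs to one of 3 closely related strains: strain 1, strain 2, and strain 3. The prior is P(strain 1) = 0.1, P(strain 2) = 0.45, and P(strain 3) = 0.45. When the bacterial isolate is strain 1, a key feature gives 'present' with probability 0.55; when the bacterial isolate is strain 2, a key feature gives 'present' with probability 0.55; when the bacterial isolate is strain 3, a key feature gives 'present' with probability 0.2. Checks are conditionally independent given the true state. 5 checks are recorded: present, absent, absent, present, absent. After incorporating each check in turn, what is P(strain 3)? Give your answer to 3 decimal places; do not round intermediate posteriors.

After 'present': normaliser = 0.55·0.1000 + 0.55·0.4500 + 0.2·0.4500; P(strain 1) ≈ 0.1401, P(strain 2) ≈ 0.6306, P(strain 3) ≈ 0.2293
After 'absent': normaliser = 0.45·0.1401 + 0.45·0.6306 + 0.8·0.2293; P(strain 1) ≈ 0.1189, P(strain 2) ≈ 0.5351, P(strain 3) ≈ 0.3459
After 'absent': normaliser = 0.45·0.1189 + 0.45·0.5351 + 0.8·0.3459; P(strain 1) ≈ 0.0937, P(strain 2) ≈ 0.4217, P(strain 3) ≈ 0.4846
After 'present': normaliser = 0.55·0.0937 + 0.55·0.4217 + 0.2·0.4846; P(strain 1) ≈ 0.1355, P(strain 2) ≈ 0.6097, P(strain 3) ≈ 0.2548
After 'absent': normaliser = 0.45·0.1355 + 0.45·0.6097 + 0.8·0.2548; P(strain 1) ≈ 0.1131, P(strain 2) ≈ 0.5089, P(strain 3) ≈ 0.3781

0.378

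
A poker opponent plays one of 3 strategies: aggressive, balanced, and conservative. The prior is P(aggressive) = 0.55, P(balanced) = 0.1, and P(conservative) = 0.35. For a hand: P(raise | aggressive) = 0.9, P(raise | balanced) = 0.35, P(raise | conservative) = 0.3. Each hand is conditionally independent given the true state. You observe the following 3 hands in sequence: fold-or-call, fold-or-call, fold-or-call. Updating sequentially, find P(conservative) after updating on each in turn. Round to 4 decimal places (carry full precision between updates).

Each posterior becomes the prior for the next update.
After 'fold-or-call': normaliser = 0.1·0.5500 + 0.65·0.1000 + 0.7·0.3500; P(aggressive) ≈ 0.1507, P(balanced) ≈ 0.1781, P(conservative) ≈ 0.6712
After 'fold-or-call': normaliser = 0.1·0.1507 + 0.65·0.1781 + 0.7·0.6712; P(aggressive) ≈ 0.0251, P(balanced) ≈ 0.1927, P(conservative) ≈ 0.7822
After 'fold-or-call': normaliser = 0.1·0.0251 + 0.65·0.1927 + 0.7·0.7822; P(aggressive) ≈ 0.0037, P(balanced) ≈ 0.1855, P(conservative) ≈ 0.8108

0.8108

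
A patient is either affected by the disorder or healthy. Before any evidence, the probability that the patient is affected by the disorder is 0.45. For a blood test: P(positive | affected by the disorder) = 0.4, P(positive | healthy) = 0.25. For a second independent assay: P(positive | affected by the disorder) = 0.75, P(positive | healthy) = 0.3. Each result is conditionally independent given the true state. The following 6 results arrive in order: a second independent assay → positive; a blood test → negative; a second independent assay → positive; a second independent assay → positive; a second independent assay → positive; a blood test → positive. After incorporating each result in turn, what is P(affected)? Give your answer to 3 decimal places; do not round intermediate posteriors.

After a second independent assay='positive': P(affected) = 0.75·0.4500 / (0.75·0.4500 + 0.3·0.5500) ≈ 0.6716
After a blood test='negative': P(affected) = 0.6·0.6716 / (0.6·0.6716 + 0.75·0.3284) ≈ 0.6207
After a second independent assay='positive': P(affected) = 0.75·0.6207 / (0.75·0.6207 + 0.3·0.3793) ≈ 0.8036
After a second independent assay='positive': P(affected) = 0.75·0.8036 / (0.75·0.8036 + 0.3·0.1964) ≈ 0.9109
After a second independent assay='positive': P(affected) = 0.75·0.9109 / (0.75·0.9109 + 0.3·0.0891) ≈ 0.9624
After a blood test='positive': P(affected) = 0.4·0.9624 / (0.4·0.9624 + 0.25·0.0376) ≈ 0.9761

0.976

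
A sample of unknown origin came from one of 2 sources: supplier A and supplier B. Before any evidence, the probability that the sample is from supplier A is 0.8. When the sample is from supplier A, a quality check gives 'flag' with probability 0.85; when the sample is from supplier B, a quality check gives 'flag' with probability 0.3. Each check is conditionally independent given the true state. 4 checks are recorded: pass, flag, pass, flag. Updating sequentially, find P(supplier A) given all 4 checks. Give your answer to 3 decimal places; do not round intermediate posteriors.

0.596

Apply Bayes' rule sequentially, carrying P(supplier A) forward.
After 'pass': P(supplier A) = 0.15·0.8000 / (0.15·0.8000 + 0.7·0.2000) ≈ 0.4615
After 'flag': P(supplier A) = 0.85·0.4615 / (0.85·0.4615 + 0.3·0.5385) ≈ 0.7083
After 'pass': P(supplier A) = 0.15·0.7083 / (0.15·0.7083 + 0.7·0.2917) ≈ 0.3423
After 'flag': P(supplier A) = 0.85·0.3423 / (0.85·0.3423 + 0.3·0.6577) ≈ 0.5959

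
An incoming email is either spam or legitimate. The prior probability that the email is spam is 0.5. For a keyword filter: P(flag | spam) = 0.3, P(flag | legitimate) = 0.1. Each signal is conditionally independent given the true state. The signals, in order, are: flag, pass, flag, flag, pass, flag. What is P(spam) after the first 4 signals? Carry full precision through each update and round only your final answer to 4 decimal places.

0.9545

After 'flag': P(spam) = 0.3·0.5000 / (0.3·0.5000 + 0.1·0.5000) ≈ 0.7500
After 'pass': P(spam) = 0.7·0.7500 / (0.7·0.7500 + 0.9·0.2500) ≈ 0.7000
After 'flag': P(spam) = 0.3·0.7000 / (0.3·0.7000 + 0.1·0.3000) ≈ 0.8750
After 'flag': P(spam) = 0.3·0.8750 / (0.3·0.8750 + 0.1·0.1250) ≈ 0.9545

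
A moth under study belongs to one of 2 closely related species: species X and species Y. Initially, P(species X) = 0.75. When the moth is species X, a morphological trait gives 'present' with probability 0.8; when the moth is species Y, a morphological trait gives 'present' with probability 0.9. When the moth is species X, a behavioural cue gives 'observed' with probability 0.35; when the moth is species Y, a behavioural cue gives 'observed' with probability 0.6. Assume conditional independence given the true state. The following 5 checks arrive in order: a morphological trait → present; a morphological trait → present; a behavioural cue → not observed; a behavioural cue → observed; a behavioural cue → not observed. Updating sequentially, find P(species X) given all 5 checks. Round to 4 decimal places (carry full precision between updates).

Each posterior becomes the prior for the next update.
After a morphological trait='present': P(species X) = 0.8·0.7500 / (0.8·0.7500 + 0.9·0.2500) ≈ 0.7273
After a morphological trait='present': P(species X) = 0.8·0.7273 / (0.8·0.7273 + 0.9·0.2727) ≈ 0.7033
After a behavioural cue='not observed': P(species X) = 0.65·0.7033 / (0.65·0.7033 + 0.4·0.2967) ≈ 0.7939
After a behavioural cue='observed': P(species X) = 0.35·0.7939 / (0.35·0.7939 + 0.6·0.2061) ≈ 0.6920
After a behavioural cue='not observed': P(species X) = 0.65·0.6920 / (0.65·0.6920 + 0.4·0.3080) ≈ 0.7850

0.7850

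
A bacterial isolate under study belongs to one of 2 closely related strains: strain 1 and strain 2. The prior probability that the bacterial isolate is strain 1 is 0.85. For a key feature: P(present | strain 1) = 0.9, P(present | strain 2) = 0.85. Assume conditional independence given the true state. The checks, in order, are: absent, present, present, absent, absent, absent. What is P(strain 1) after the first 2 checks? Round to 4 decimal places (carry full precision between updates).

0.8000

After 'absent': P(strain 1) = 0.1·0.8500 / (0.1·0.8500 + 0.15·0.1500) ≈ 0.7907
After 'present': P(strain 1) = 0.9·0.7907 / (0.9·0.7907 + 0.85·0.2093) ≈ 0.8000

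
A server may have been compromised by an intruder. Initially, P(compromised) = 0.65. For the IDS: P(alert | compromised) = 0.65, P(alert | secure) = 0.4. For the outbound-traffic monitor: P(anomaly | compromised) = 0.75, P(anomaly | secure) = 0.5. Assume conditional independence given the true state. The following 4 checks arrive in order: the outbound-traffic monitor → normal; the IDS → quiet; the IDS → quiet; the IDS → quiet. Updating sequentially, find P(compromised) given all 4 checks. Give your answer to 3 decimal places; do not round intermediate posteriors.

0.156

After the outbound-traffic monitor='normal': P(compromised) = 0.25·0.6500 / (0.25·0.6500 + 0.5·0.3500) ≈ 0.4815
After the IDS='quiet': P(compromised) = 0.35·0.4815 / (0.35·0.4815 + 0.6·0.5185) ≈ 0.3514
After the IDS='quiet': P(compromised) = 0.35·0.3514 / (0.35·0.3514 + 0.6·0.6486) ≈ 0.2401
After the IDS='quiet': P(compromised) = 0.35·0.2401 / (0.35·0.2401 + 0.6·0.7599) ≈ 0.1556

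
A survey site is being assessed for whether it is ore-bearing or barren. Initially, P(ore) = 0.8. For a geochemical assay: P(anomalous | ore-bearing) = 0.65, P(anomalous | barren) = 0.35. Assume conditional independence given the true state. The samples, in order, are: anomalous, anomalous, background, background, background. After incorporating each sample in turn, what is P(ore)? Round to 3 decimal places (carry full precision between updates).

0.683

Apply Bayes' rule sequentially, carrying P(ore) forward.
After 'anomalous': P(ore) = 0.65·0.8000 / (0.65·0.8000 + 0.35·0.2000) ≈ 0.8814
After 'anomalous': P(ore) = 0.65·0.8814 / (0.65·0.8814 + 0.35·0.1186) ≈ 0.9324
After 'background': P(ore) = 0.35·0.9324 / (0.35·0.9324 + 0.65·0.0676) ≈ 0.8814
After 'background': P(ore) = 0.35·0.8814 / (0.35·0.8814 + 0.65·0.1186) ≈ 0.8000
After 'background': P(ore) = 0.35·0.8000 / (0.35·0.8000 + 0.65·0.2000) ≈ 0.6829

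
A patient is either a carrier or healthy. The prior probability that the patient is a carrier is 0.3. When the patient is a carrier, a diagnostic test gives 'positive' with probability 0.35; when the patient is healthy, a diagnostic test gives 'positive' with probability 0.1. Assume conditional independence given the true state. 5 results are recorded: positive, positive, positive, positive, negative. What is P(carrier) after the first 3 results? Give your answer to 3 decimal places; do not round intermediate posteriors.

Apply Bayes' rule sequentially, carrying P(carrier) forward.
After 'positive': P(carrier) = 0.35·0.3000 / (0.35·0.3000 + 0.1·0.7000) ≈ 0.6000
After 'positive': P(carrier) = 0.35·0.6000 / (0.35·0.6000 + 0.1·0.4000) ≈ 0.8400
After 'positive': P(carrier) = 0.35·0.8400 / (0.35·0.8400 + 0.1·0.1600) ≈ 0.9484

0.948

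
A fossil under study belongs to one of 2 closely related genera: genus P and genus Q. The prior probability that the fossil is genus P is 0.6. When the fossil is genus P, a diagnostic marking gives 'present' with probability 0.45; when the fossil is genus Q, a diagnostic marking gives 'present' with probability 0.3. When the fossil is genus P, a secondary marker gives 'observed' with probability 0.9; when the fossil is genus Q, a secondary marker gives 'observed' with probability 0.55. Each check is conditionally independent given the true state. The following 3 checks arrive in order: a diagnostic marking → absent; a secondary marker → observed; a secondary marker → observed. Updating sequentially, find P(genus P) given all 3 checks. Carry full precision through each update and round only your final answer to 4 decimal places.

0.7594

After a diagnostic marking='absent': P(genus P) = 0.55·0.6000 / (0.55·0.6000 + 0.7·0.4000) ≈ 0.5410
After a secondary marker='observed': P(genus P) = 0.9·0.5410 / (0.9·0.5410 + 0.55·0.4590) ≈ 0.6585
After a secondary marker='observed': P(genus P) = 0.9·0.6585 / (0.9·0.6585 + 0.55·0.3415) ≈ 0.7594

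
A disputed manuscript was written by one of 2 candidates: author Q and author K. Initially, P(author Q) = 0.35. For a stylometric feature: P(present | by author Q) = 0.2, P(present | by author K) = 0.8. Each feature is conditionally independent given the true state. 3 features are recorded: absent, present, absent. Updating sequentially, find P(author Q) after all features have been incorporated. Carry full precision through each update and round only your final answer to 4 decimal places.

0.6829

After 'absent': P(author Q) = 0.8·0.3500 / (0.8·0.3500 + 0.2·0.6500) ≈ 0.6829
After 'present': P(author Q) = 0.2·0.6829 / (0.2·0.6829 + 0.8·0.3171) ≈ 0.3500
After 'absent': P(author Q) = 0.8·0.3500 / (0.8·0.3500 + 0.2·0.6500) ≈ 0.6829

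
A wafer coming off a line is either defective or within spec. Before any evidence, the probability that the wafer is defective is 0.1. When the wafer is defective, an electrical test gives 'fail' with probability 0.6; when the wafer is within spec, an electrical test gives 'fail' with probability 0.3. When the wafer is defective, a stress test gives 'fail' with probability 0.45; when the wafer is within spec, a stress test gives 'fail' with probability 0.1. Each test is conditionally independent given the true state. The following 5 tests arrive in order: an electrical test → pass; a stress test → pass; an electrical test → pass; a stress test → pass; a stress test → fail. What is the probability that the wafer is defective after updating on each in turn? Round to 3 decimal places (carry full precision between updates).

0.057

After an electrical test='pass': P(defective) = 0.4·0.1000 / (0.4·0.1000 + 0.7·0.9000) ≈ 0.0597
After a stress test='pass': P(defective) = 0.55·0.0597 / (0.55·0.0597 + 0.9·0.9403) ≈ 0.0374
After an electrical test='pass': P(defective) = 0.4·0.0374 / (0.4·0.0374 + 0.7·0.9626) ≈ 0.0217
After a stress test='pass': P(defective) = 0.55·0.0217 / (0.55·0.0217 + 0.9·0.9783) ≈ 0.0134
After a stress test='fail': P(defective) = 0.45·0.0134 / (0.45·0.0134 + 0.1·0.9866) ≈ 0.0575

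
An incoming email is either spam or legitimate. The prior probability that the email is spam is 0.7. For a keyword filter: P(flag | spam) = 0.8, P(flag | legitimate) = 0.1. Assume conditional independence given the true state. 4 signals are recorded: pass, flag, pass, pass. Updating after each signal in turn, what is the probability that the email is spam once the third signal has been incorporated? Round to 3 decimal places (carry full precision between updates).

After 'pass': P(spam) = 0.2·0.7000 / (0.2·0.7000 + 0.9·0.3000) ≈ 0.3415
After 'flag': P(spam) = 0.8·0.3415 / (0.8·0.3415 + 0.1·0.6585) ≈ 0.8058
After 'pass': P(spam) = 0.2·0.8058 / (0.2·0.8058 + 0.9·0.1942) ≈ 0.4797

0.480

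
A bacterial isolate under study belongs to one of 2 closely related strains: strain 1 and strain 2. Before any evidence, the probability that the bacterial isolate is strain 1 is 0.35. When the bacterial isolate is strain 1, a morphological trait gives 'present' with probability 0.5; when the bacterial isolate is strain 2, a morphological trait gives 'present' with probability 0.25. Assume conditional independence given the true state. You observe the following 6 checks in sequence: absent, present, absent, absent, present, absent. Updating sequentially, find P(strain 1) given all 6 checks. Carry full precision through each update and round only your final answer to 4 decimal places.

0.2985

After 'absent': P(strain 1) = 0.5·0.3500 / (0.5·0.3500 + 0.75·0.6500) ≈ 0.2642
After 'present': P(strain 1) = 0.5·0.2642 / (0.5·0.2642 + 0.25·0.7358) ≈ 0.4179
After 'absent': P(strain 1) = 0.5·0.4179 / (0.5·0.4179 + 0.75·0.5821) ≈ 0.3237
After 'absent': P(strain 1) = 0.5·0.3237 / (0.5·0.3237 + 0.75·0.6763) ≈ 0.2419
After 'present': P(strain 1) = 0.5·0.2419 / (0.5·0.2419 + 0.25·0.7581) ≈ 0.3896
After 'absent': P(strain 1) = 0.5·0.3896 / (0.5·0.3896 + 0.75·0.6104) ≈ 0.2985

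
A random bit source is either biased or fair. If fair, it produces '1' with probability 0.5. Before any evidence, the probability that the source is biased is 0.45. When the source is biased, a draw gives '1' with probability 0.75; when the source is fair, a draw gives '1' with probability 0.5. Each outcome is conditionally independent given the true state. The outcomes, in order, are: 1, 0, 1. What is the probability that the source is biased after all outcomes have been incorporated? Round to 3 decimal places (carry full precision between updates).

After '1': P(biased) = 0.75·0.4500 / (0.75·0.4500 + 0.5·0.5500) ≈ 0.5510
After '0': P(biased) = 0.25·0.5510 / (0.25·0.5510 + 0.5·0.4490) ≈ 0.3803
After '1': P(biased) = 0.75·0.3803 / (0.75·0.3803 + 0.5·0.6197) ≈ 0.4793

0.479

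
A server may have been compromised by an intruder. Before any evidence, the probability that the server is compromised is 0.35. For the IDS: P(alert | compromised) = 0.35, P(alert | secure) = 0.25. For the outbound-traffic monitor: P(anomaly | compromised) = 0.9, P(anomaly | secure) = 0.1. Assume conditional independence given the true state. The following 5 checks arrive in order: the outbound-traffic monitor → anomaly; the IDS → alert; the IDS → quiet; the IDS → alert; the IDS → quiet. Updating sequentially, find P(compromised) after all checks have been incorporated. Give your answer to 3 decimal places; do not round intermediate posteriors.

0.877

After the outbound-traffic monitor='anomaly': P(compromised) = 0.9·0.3500 / (0.9·0.3500 + 0.1·0.6500) ≈ 0.8289
After the IDS='alert': P(compromised) = 0.35·0.8289 / (0.35·0.8289 + 0.25·0.1711) ≈ 0.8715
After the IDS='quiet': P(compromised) = 0.65·0.8715 / (0.65·0.8715 + 0.75·0.1285) ≈ 0.8547
After the IDS='alert': P(compromised) = 0.35·0.8547 / (0.35·0.8547 + 0.25·0.1453) ≈ 0.8917
After the IDS='quiet': P(compromised) = 0.65·0.8917 / (0.65·0.8917 + 0.75·0.1083) ≈ 0.8771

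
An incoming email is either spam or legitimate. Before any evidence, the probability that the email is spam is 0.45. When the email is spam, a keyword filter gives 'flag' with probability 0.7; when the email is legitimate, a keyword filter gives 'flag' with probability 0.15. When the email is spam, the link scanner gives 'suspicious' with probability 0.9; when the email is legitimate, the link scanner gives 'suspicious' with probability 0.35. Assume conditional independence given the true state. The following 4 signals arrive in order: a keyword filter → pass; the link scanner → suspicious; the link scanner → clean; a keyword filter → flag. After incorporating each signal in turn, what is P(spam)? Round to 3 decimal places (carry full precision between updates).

0.348

Each posterior becomes the prior for the next update.
After a keyword filter='pass': P(spam) = 0.3·0.4500 / (0.3·0.4500 + 0.85·0.5500) ≈ 0.2241
After the link scanner='suspicious': P(spam) = 0.9·0.2241 / (0.9·0.2241 + 0.35·0.7759) ≈ 0.4261
After the link scanner='clean': P(spam) = 0.1·0.4261 / (0.1·0.4261 + 0.65·0.5739) ≈ 0.1025
After a keyword filter='flag': P(spam) = 0.7·0.1025 / (0.7·0.1025 + 0.15·0.8975) ≈ 0.3477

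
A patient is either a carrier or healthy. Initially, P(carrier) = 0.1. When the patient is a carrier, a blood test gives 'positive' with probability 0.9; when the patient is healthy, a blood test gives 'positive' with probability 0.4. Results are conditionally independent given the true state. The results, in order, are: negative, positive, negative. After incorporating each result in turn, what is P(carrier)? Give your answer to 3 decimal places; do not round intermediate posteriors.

After 'negative': P(carrier) = 0.1·0.1000 / (0.1·0.1000 + 0.6·0.9000) ≈ 0.0182
After 'positive': P(carrier) = 0.9·0.0182 / (0.9·0.0182 + 0.4·0.9818) ≈ 0.0400
After 'negative': P(carrier) = 0.1·0.0400 / (0.1·0.0400 + 0.6·0.9600) ≈ 0.0069

0.007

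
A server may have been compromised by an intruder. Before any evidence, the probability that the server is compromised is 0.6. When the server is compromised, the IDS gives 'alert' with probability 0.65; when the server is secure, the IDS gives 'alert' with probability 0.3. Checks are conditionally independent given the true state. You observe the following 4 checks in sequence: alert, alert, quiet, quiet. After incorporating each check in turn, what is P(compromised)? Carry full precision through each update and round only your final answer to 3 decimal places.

Apply Bayes' rule sequentially, carrying P(compromised) forward.
After 'alert': P(compromised) = 0.65·0.6000 / (0.65·0.6000 + 0.3·0.4000) ≈ 0.7647
After 'alert': P(compromised) = 0.65·0.7647 / (0.65·0.7647 + 0.3·0.2353) ≈ 0.8756
After 'quiet': P(compromised) = 0.35·0.8756 / (0.35·0.8756 + 0.7·0.1244) ≈ 0.7788
After 'quiet': P(compromised) = 0.35·0.7788 / (0.35·0.7788 + 0.7·0.2212) ≈ 0.6377

0.638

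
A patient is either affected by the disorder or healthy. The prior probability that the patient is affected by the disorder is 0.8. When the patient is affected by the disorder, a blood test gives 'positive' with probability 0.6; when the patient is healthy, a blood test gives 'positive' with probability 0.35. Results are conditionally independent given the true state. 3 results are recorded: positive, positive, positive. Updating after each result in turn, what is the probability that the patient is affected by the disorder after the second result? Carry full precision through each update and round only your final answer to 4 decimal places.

0.9216

After 'positive': P(affected) = 0.6·0.8000 / (0.6·0.8000 + 0.35·0.2000) ≈ 0.8727
After 'positive': P(affected) = 0.6·0.8727 / (0.6·0.8727 + 0.35·0.1273) ≈ 0.9216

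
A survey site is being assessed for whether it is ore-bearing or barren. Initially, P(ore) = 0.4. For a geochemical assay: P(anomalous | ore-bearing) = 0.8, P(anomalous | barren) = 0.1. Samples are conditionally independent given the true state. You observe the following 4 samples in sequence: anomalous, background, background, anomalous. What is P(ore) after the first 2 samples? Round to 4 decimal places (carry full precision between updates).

Apply Bayes' rule sequentially, carrying P(ore) forward.
After 'anomalous': P(ore) = 0.8·0.4000 / (0.8·0.4000 + 0.1·0.6000) ≈ 0.8421
After 'background': P(ore) = 0.2·0.8421 / (0.2·0.8421 + 0.9·0.1579) ≈ 0.5424

0.5424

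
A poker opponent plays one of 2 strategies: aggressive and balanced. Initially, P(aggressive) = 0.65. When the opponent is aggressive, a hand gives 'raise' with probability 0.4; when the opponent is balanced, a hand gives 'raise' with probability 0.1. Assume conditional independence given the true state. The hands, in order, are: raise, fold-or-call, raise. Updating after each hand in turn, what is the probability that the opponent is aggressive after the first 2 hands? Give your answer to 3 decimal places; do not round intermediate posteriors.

Apply Bayes' rule sequentially, carrying P(aggressive) forward.
After 'raise': P(aggressive) = 0.4·0.6500 / (0.4·0.6500 + 0.1·0.3500) ≈ 0.8814
After 'fold-or-call': P(aggressive) = 0.6·0.8814 / (0.6·0.8814 + 0.9·0.1186) ≈ 0.8320

0.832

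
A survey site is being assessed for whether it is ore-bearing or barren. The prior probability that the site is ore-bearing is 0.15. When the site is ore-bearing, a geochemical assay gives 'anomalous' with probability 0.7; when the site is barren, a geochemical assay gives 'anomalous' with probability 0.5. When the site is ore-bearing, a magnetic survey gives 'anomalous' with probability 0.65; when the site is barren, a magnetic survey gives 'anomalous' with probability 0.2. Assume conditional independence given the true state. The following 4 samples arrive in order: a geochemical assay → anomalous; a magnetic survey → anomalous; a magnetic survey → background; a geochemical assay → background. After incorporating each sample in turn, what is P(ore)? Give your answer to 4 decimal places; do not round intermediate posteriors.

0.1741

Apply Bayes' rule sequentially, carrying P(ore) forward.
After a geochemical assay='anomalous': P(ore) = 0.7·0.1500 / (0.7·0.1500 + 0.5·0.8500) ≈ 0.1981
After a magnetic survey='anomalous': P(ore) = 0.65·0.1981 / (0.65·0.1981 + 0.2·0.8019) ≈ 0.4454
After a magnetic survey='background': P(ore) = 0.35·0.4454 / (0.35·0.4454 + 0.8·0.5546) ≈ 0.2600
After a geochemical assay='background': P(ore) = 0.3·0.2600 / (0.3·0.2600 + 0.5·0.7400) ≈ 0.1741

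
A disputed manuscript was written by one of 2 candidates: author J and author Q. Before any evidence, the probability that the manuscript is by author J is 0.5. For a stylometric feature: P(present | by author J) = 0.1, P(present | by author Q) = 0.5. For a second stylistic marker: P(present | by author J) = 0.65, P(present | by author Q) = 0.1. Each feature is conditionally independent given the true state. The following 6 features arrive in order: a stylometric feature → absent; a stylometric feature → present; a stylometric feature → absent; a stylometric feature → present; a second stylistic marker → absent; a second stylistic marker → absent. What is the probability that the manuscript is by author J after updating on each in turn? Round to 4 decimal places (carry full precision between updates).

0.0192

After a stylometric feature='absent': P(author J) = 0.9·0.5000 / (0.9·0.5000 + 0.5·0.5000) ≈ 0.6429
After a stylometric feature='present': P(author J) = 0.1·0.6429 / (0.1·0.6429 + 0.5·0.3571) ≈ 0.2647
After a stylometric feature='absent': P(author J) = 0.9·0.2647 / (0.9·0.2647 + 0.5·0.7353) ≈ 0.3932
After a stylometric feature='present': P(author J) = 0.1·0.3932 / (0.1·0.3932 + 0.5·0.6068) ≈ 0.1147
After a second stylistic marker='absent': P(author J) = 0.35·0.1147 / (0.35·0.1147 + 0.9·0.8853) ≈ 0.0480
After a second stylistic marker='absent': P(author J) = 0.35·0.0480 / (0.35·0.0480 + 0.9·0.9520) ≈ 0.0192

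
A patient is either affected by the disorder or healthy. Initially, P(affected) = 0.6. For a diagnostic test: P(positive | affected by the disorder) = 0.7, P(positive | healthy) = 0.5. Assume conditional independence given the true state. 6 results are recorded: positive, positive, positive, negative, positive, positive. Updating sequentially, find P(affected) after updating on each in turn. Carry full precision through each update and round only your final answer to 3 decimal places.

After 'positive': P(affected) = 0.7·0.6000 / (0.7·0.6000 + 0.5·0.4000) ≈ 0.6774
After 'positive': P(affected) = 0.7·0.6774 / (0.7·0.6774 + 0.5·0.3226) ≈ 0.7462
After 'positive': P(affected) = 0.7·0.7462 / (0.7·0.7462 + 0.5·0.2538) ≈ 0.8045
After 'negative': P(affected) = 0.3·0.8045 / (0.3·0.8045 + 0.5·0.1955) ≈ 0.7118
After 'positive': P(affected) = 0.7·0.7118 / (0.7·0.7118 + 0.5·0.2882) ≈ 0.7757
After 'positive': P(affected) = 0.7·0.7757 / (0.7·0.7757 + 0.5·0.2243) ≈ 0.8288

0.829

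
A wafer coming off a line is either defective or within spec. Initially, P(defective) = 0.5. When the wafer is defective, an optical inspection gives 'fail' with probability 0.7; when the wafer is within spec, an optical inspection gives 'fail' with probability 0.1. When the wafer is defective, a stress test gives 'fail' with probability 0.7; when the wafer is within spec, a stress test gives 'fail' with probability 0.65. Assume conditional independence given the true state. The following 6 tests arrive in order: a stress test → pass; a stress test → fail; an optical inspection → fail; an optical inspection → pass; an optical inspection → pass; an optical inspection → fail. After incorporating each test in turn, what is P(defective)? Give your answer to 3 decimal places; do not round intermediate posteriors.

0.834

After a stress test='pass': P(defective) = 0.3·0.5000 / (0.3·0.5000 + 0.35·0.5000) ≈ 0.4615
After a stress test='fail': P(defective) = 0.7·0.4615 / (0.7·0.4615 + 0.65·0.5385) ≈ 0.4800
After an optical inspection='fail': P(defective) = 0.7·0.4800 / (0.7·0.4800 + 0.1·0.5200) ≈ 0.8660
After an optical inspection='pass': P(defective) = 0.3·0.8660 / (0.3·0.8660 + 0.9·0.1340) ≈ 0.6829
After an optical inspection='pass': P(defective) = 0.3·0.6829 / (0.3·0.6829 + 0.9·0.3171) ≈ 0.4179
After an optical inspection='fail': P(defective) = 0.7·0.4179 / (0.7·0.4179 + 0.1·0.5821) ≈ 0.8340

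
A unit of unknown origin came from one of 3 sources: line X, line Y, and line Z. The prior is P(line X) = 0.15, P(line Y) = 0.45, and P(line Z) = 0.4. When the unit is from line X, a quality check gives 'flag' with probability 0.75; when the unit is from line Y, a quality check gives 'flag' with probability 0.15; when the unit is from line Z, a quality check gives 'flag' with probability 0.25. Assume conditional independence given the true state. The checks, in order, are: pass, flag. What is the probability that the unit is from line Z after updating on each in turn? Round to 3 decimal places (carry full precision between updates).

After 'pass': normaliser = 0.25·0.1500 + 0.85·0.4500 + 0.75·0.4000; P(line X) ≈ 0.0521, P(line Y) ≈ 0.5312, P(line Z) ≈ 0.4167
After 'flag': normaliser = 0.75·0.0521 + 0.15·0.5312 + 0.25·0.4167; P(line X) ≈ 0.1752, P(line Y) ≈ 0.3575, P(line Z) ≈ 0.4673

0.467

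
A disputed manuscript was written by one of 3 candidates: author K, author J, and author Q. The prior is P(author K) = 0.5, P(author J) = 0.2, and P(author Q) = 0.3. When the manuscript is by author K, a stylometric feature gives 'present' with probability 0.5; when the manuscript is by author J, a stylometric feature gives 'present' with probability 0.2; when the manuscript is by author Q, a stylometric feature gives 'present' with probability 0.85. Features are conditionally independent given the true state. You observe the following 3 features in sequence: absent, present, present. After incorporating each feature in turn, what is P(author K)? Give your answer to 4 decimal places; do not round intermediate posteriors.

0.6163

After 'absent': normaliser = 0.5·0.5000 + 0.8·0.2000 + 0.15·0.3000; P(author K) ≈ 0.5495, P(author J) ≈ 0.3516, P(author Q) ≈ 0.0989
After 'present': normaliser = 0.5·0.5495 + 0.2·0.3516 + 0.85·0.0989; P(author K) ≈ 0.6402, P(author J) ≈ 0.1639, P(author Q) ≈ 0.1959
After 'present': normaliser = 0.5·0.6402 + 0.2·0.1639 + 0.85·0.1959; P(author K) ≈ 0.6163, P(author J) ≈ 0.0631, P(author Q) ≈ 0.3206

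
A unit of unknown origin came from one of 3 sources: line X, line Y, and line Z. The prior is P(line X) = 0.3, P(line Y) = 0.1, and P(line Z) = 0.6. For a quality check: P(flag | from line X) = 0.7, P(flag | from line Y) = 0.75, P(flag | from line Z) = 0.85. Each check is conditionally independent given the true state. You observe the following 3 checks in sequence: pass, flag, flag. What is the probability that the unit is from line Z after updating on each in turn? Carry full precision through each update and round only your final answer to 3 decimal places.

0.528

After 'pass': normaliser = 0.3·0.3000 + 0.25·0.1000 + 0.15·0.6000; P(line X) ≈ 0.4390, P(line Y) ≈ 0.1220, P(line Z) ≈ 0.4390
After 'flag': normaliser = 0.7·0.4390 + 0.75·0.1220 + 0.85·0.4390; P(line X) ≈ 0.3981, P(line Y) ≈ 0.1185, P(line Z) ≈ 0.4834
After 'flag': normaliser = 0.7·0.3981 + 0.75·0.1185 + 0.85·0.4834; P(line X) ≈ 0.3580, P(line Y) ≈ 0.1142, P(line Z) ≈ 0.5279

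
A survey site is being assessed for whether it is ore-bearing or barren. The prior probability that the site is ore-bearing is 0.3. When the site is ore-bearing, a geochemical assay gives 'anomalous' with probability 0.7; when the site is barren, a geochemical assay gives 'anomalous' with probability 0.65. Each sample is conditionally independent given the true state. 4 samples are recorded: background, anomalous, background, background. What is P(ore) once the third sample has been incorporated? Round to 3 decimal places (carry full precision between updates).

After 'background': P(ore) = 0.3·0.3000 / (0.3·0.3000 + 0.35·0.7000) ≈ 0.2687
After 'anomalous': P(ore) = 0.7·0.2687 / (0.7·0.2687 + 0.65·0.7313) ≈ 0.2835
After 'background': P(ore) = 0.3·0.2835 / (0.3·0.2835 + 0.35·0.7165) ≈ 0.2532

0.253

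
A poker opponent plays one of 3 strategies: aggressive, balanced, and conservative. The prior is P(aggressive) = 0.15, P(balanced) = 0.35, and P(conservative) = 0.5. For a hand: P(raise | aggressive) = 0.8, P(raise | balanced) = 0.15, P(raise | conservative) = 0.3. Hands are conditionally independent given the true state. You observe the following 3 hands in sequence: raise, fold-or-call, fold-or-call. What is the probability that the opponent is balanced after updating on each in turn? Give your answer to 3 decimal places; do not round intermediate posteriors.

After 'raise': normaliser = 0.8·0.1500 + 0.15·0.3500 + 0.3·0.5000; P(aggressive) ≈ 0.3721, P(balanced) ≈ 0.1628, P(conservative) ≈ 0.4651
After 'fold-or-call': normaliser = 0.2·0.3721 + 0.85·0.1628 + 0.7·0.4651; P(aggressive) ≈ 0.1382, P(balanced) ≈ 0.2570, P(conservative) ≈ 0.6048
After 'fold-or-call': normaliser = 0.2·0.1382 + 0.85·0.2570 + 0.7·0.6048; P(aggressive) ≈ 0.0413, P(balanced) ≈ 0.3263, P(conservative) ≈ 0.6324

0.326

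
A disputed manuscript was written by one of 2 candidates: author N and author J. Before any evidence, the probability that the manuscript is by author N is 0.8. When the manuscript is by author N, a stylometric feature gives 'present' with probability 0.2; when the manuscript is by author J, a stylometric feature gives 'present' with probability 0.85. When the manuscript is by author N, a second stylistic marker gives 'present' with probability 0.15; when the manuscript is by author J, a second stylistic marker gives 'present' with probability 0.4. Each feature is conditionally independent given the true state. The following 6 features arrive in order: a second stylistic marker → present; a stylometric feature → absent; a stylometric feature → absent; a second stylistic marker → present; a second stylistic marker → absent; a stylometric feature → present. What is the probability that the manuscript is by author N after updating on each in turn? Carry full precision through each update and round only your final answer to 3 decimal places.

0.842

After a second stylistic marker='present': P(author N) = 0.15·0.8000 / (0.15·0.8000 + 0.4·0.2000) ≈ 0.6000
After a stylometric feature='absent': P(author N) = 0.8·0.6000 / (0.8·0.6000 + 0.15·0.4000) ≈ 0.8889
After a stylometric feature='absent': P(author N) = 0.8·0.8889 / (0.8·0.8889 + 0.15·0.1111) ≈ 0.9771
After a second stylistic marker='present': P(author N) = 0.15·0.9771 / (0.15·0.9771 + 0.4·0.0229) ≈ 0.9412
After a second stylistic marker='absent': P(author N) = 0.85·0.9412 / (0.85·0.9412 + 0.6·0.0588) ≈ 0.9577
After a stylometric feature='present': P(author N) = 0.2·0.9577 / (0.2·0.9577 + 0.85·0.0423) ≈ 0.8421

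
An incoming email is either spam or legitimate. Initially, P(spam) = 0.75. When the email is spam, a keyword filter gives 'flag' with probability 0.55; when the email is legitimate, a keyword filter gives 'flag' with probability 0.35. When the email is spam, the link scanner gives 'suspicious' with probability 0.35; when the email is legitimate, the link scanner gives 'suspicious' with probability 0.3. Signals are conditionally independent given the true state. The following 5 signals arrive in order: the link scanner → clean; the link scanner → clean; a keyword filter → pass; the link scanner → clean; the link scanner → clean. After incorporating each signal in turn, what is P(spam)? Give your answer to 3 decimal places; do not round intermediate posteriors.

0.607

Apply Bayes' rule sequentially, carrying P(spam) forward.
After the link scanner='clean': P(spam) = 0.65·0.7500 / (0.65·0.7500 + 0.7·0.2500) ≈ 0.7358
After the link scanner='clean': P(spam) = 0.65·0.7358 / (0.65·0.7358 + 0.7·0.2642) ≈ 0.7212
After a keyword filter='pass': P(spam) = 0.45·0.7212 / (0.45·0.7212 + 0.65·0.2788) ≈ 0.6417
After the link scanner='clean': P(spam) = 0.65·0.6417 / (0.65·0.6417 + 0.7·0.3583) ≈ 0.6245
After the link scanner='clean': P(spam) = 0.65·0.6245 / (0.65·0.6245 + 0.7·0.3755) ≈ 0.6069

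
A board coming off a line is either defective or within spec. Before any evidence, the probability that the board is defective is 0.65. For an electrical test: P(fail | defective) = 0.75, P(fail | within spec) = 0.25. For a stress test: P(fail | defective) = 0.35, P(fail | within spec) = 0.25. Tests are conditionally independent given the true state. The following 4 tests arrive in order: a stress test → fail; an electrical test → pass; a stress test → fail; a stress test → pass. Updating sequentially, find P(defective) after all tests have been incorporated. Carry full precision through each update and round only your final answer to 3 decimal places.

0.513

After a stress test='fail': P(defective) = 0.35·0.6500 / (0.35·0.6500 + 0.25·0.3500) ≈ 0.7222
After an electrical test='pass': P(defective) = 0.25·0.7222 / (0.25·0.7222 + 0.75·0.2778) ≈ 0.4643
After a stress test='fail': P(defective) = 0.35·0.4643 / (0.35·0.4643 + 0.25·0.5357) ≈ 0.5482
After a stress test='pass': P(defective) = 0.65·0.5482 / (0.65·0.5482 + 0.75·0.4518) ≈ 0.5126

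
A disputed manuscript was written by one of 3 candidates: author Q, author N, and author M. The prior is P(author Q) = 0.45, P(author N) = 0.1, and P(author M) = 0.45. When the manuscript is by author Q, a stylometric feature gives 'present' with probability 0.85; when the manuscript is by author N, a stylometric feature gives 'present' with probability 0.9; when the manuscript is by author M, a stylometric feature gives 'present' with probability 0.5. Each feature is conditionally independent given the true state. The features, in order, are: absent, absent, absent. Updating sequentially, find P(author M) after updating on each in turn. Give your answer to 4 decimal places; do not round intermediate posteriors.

After 'absent': normaliser = 0.15·0.4500 + 0.1·0.1000 + 0.5·0.4500; P(author Q) ≈ 0.2231, P(author N) ≈ 0.0331, P(author M) ≈ 0.7438
After 'absent': normaliser = 0.15·0.2231 + 0.1·0.0331 + 0.5·0.7438; P(author Q) ≈ 0.0819, P(author N) ≈ 0.0081, P(author M) ≈ 0.9100
After 'absent': normaliser = 0.15·0.0819 + 0.1·0.0081 + 0.5·0.9100; P(author Q) ≈ 0.0262, P(author N) ≈ 0.0017, P(author M) ≈ 0.9720

0.9720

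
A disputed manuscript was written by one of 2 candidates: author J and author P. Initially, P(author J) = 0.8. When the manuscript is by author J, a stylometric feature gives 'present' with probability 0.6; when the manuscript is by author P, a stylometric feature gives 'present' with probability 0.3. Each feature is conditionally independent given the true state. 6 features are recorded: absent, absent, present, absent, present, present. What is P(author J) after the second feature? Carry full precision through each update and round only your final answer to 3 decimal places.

0.566

After 'absent': P(author J) = 0.4·0.8000 / (0.4·0.8000 + 0.7·0.2000) ≈ 0.6957
After 'absent': P(author J) = 0.4·0.6957 / (0.4·0.6957 + 0.7·0.3043) ≈ 0.5664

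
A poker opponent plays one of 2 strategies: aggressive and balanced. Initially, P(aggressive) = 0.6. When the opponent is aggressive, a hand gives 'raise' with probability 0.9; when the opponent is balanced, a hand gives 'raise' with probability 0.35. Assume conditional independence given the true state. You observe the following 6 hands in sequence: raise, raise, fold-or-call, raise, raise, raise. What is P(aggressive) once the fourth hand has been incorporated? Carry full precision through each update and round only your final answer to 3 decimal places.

After 'raise': P(aggressive) = 0.9·0.6000 / (0.9·0.6000 + 0.35·0.4000) ≈ 0.7941
After 'raise': P(aggressive) = 0.9·0.7941 / (0.9·0.7941 + 0.35·0.2059) ≈ 0.9084
After 'fold-or-call': P(aggressive) = 0.1·0.9084 / (0.1·0.9084 + 0.65·0.0916) ≈ 0.6041
After 'raise': P(aggressive) = 0.9·0.6041 / (0.9·0.6041 + 0.35·0.3959) ≈ 0.7969

0.797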